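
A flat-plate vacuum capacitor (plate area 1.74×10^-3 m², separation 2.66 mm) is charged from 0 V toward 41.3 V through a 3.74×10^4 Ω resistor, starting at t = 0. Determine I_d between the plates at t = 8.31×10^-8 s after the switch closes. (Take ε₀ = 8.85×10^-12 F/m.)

C = ε₀A/d = (8.85×10^-12)(1.74×10^-3)/(2.66×10^-3) = 5.789×10^-12 F, so τ = RC = 2.165×10^-7 s.
The conduction current is I(t) = (V₀/R) e^(−t/τ), and the displacement current between the plates equals it.
t/τ = 0.3838; I_d = (41.3/3.74×10^4) · e^(−0.3838) = (1.104×10^-3)(0.6813) = 7.52×10^-4 A.

7.52×10^-4 A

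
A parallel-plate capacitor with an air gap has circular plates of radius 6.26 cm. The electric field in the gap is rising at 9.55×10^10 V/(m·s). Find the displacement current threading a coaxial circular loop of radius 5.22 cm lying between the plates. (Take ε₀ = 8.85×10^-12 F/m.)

I_d = ε₀ dΦ_E/dt = ε₀ πR² (dE/dt) = (8.85×10^-12)(0.01231)(9.55×10^10) = 0.01040 A through the full plate area.
Through an area πr² the displacement current is I_d·(πr²/πR²) = I_d (r/R)² = 7.23×10^-3 A.

7.23×10^-3 A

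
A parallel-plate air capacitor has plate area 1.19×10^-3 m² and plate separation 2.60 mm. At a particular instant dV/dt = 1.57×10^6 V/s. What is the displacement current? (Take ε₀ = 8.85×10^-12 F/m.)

6.36×10^-6 A

C = ε₀A/d = (8.85×10^-12)(1.19×10^-3)/(2.60×10^-3) = 4.051×10^-12 F.
I_d = C dV/dt = (4.051×10^-12)(1.57×10^6) = 6.36×10^-6 A.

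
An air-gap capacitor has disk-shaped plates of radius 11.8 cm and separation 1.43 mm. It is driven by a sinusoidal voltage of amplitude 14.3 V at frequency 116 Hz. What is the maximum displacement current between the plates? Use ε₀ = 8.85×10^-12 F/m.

The displacement current equals the conduction current C dV/dt, which peaks at C V₀ ω.
With C = ε₀A/d = (8.85×10^-12)(0.04374)/(1.43×10^-3) = 2.707×10^-10 F and ω = 2πf = 728.8 rad/s, I_d,max = (2.707×10^-10)(14.3)(728.8) = 2.82×10^-6 A.

2.82×10^-6 A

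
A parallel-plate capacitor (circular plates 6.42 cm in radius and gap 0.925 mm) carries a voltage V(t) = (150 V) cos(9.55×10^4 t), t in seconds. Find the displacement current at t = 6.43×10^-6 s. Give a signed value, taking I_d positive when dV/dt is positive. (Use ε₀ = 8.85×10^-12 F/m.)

-1.02×10^-3 A

dE/dt = (V₀ω/d)·−sin(ωt) with ωt = 0.614065 rad: (150)(9.55×10^4)(-0.5762)/(9.25×10^-4) = -8.923×10^9 V/(m·s).
I_d = ε₀ A dE/dt = (8.85×10^-12)(0.01295)(-8.923×10^9) = -1.02×10^-3 A.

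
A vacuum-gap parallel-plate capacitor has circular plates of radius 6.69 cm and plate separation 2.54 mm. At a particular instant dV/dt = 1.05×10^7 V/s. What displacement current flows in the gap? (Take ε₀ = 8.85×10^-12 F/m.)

E = V/d so dE/dt = (dV/dt)/d = 4.134×10^9 V/(m·s), and I_d = ε₀ A dE/dt = (8.85×10^-12)(0.01406)(4.134×10^9) = 5.14×10^-4 A.

5.14×10^-4 A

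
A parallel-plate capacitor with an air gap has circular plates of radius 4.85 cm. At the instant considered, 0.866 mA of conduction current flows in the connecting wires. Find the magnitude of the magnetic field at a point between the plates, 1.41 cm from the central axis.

No conduction current crosses the gap, so I_d there equals the 8.66×10^-4 A in the leads.
∮B·dl = μ₀ I_d,enc with I_d,enc = I_d r²/R² = 7.319×10^-5 A; so B = μ₀ I_d,enc/(2πr) = 1.04×10^-9 T.

1.04×10^-9 T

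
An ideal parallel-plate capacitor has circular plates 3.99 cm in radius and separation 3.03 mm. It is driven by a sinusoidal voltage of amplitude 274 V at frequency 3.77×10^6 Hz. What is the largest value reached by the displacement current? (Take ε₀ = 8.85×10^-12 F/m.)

0.0948 A

C = ε₀A/d = (8.85×10^-12)(5.001×10^-3)/(3.03×10^-3) = 1.461×10^-11 F; ω = 2πf = 2.369×10^7 rad/s.
I_d = C dV/dt, so |I_d|_max = C V₀ ω = (1.461×10^-11)(274)(2.369×10^7) = 0.0948 A.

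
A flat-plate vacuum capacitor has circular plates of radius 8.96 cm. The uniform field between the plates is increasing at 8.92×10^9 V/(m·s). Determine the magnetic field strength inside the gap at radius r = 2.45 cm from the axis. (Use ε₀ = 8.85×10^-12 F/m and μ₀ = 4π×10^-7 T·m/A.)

1.22×10^-9 T

Total displacement current: I_d = ε₀(πR²)(dE/dt) = (8.85×10^-12)(0.02522)(8.92×10^9) = 1.991×10^-3 A.
An Ampèrian loop of radius r encloses a fraction (r/R)² of I_d. Then B·2πr = μ₀ I_d (r/R)², giving B = μ₀ I_d r/(2πR²) = 1.22×10^-9 T.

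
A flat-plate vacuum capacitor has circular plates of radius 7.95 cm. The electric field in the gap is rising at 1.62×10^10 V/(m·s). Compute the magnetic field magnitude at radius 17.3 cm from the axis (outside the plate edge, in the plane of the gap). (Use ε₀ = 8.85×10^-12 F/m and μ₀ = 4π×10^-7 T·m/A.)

Through the whole plate area (πR² = 0.01986 m²), I_d = ε₀ πR² dE/dt = 2.847×10^-3 A.
For r ≥ R the full I_d is enclosed: B = μ₀ I_d/(2πr) = (4π×10^-7)(2.847×10^-3)/(2π·0.173) = 3.29×10^-9 T.

3.29×10^-9 T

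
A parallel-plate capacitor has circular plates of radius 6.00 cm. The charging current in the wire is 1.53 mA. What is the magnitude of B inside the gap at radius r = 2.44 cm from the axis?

By continuity the displacement current in the gap matches the conduction current: I_d = 1.53×10^-3 A.
∮B·dl = μ₀ I_d,enc with I_d,enc = I_d r²/R² = 2.530×10^-4 A; so B = μ₀ I_d,enc/(2πr) = 2.07×10^-9 T.

2.07×10^-9 T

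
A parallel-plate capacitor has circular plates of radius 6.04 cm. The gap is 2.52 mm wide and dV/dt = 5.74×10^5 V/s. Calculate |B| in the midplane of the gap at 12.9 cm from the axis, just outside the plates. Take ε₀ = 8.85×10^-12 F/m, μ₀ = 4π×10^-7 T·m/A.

3.58×10^-11 T

dE/dt = (dV/dt)/d = 2.278×10^8 V/(m·s); I_d = ε₀(πR²)(dE/dt) = (8.85×10^-12)(0.01146)(2.278×10^8) = 2.310×10^-5 A.
For r ≥ R the full I_d is enclosed: B = μ₀ I_d/(2πr) = (4π×10^-7)(2.310×10^-5)/(2π·0.129) = 3.58×10^-11 T.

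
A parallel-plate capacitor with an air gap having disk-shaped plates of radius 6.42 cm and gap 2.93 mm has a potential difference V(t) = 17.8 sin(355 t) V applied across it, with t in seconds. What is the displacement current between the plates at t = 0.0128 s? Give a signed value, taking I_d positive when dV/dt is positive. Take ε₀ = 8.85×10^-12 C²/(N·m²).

-4.14×10^-8 A

dE/dt = (V₀ω/d)·cos(ωt) with ωt = 4.544 rad: (17.8)(355)(-0.1676)/(2.93×10^-3) = -3.615×10^5 V/(m·s).
I_d = ε₀ A dE/dt = (8.85×10^-12)(0.01295)(-3.615×10^5) = -4.14×10^-8 A.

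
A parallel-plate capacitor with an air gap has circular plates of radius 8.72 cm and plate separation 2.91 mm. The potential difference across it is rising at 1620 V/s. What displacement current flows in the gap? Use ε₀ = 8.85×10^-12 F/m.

C = ε₀A/d = (8.85×10^-12)(0.02389)/(2.91×10^-3) = 7.266×10^-11 F.
I_d = C dV/dt = (7.266×10^-11)(1620) = 1.18×10^-7 A.

1.18×10^-7 A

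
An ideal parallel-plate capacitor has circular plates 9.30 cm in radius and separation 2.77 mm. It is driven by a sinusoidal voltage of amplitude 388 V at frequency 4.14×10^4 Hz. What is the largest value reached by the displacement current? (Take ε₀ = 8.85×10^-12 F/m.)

(dE/dt)_max = V₀ω/d = 3.643×10^10 V/(m·s); ω = 2πf = 2.601×10^5 rad/s.
I_d,max = ε₀ A (dE/dt)_max = (8.85×10^-12)(0.02717)(3.643×10^10) = 8.76×10^-3 A.

8.76×10^-3 A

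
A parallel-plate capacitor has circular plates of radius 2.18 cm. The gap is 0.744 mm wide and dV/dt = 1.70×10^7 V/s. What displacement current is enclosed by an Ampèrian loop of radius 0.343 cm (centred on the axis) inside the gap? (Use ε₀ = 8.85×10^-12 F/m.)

dE/dt = (dV/dt)/d = 2.285×10^10 V/(m·s); I_d = ε₀(πR²)(dE/dt) = (8.85×10^-12)(1.493×10^-3)(2.285×10^10) = 3.019×10^-4 A.
Through an area πr² the displacement current is I_d·(πr²/πR²) = I_d (r/R)² = 7.47×10^-6 A.

7.47×10^-6 A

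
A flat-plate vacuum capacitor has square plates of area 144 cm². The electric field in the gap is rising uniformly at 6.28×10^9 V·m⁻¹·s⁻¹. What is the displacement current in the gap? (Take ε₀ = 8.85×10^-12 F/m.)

I_d = ε₀ A (dE/dt) = (8.85×10^-12)(0.0144 m²)(6.28×10^9) = 8.00×10^-4 A.

8.00×10^-4 A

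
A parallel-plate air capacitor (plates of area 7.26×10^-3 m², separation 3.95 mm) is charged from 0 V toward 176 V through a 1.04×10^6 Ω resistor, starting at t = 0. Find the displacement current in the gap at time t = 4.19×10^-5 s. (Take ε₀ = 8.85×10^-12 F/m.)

C = ε₀A/d = (8.85×10^-12)(7.26×10^-3)/(3.95×10^-3) = 1.627×10^-11 F, so τ = RC = 1.692×10^-5 s.
The conduction current is I(t) = (V₀/R) e^(−t/τ), and the displacement current between the plates equals it.
t/τ = 2.476; I_d = (176/1.04×10^6) · e^(−2.476) = (1.692×10^-4)(0.08408) = 1.42×10^-5 A.

1.42×10^-5 A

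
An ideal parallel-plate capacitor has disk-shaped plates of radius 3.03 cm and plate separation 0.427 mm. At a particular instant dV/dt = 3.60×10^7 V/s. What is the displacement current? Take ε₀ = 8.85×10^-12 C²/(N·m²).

2.15×10^-3 A

The displacement current equals the charging current C dV/dt. With C = ε₀A/d = (8.85×10^-12)(2.884×10^-3)/(4.27×10^-4) = 5.977×10^-11 F, I_d = (5.977×10^-11)(3.60×10^7) = 2.15×10^-3 A.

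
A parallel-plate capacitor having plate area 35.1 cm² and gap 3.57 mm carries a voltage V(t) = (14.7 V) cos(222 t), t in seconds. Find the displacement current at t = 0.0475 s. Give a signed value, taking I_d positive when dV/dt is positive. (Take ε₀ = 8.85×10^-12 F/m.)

dE/dt = (V₀ω/d)·−sin(ωt) with ωt = 10.545 rad: (14.7)(222)(0.9002)/(3.57×10^-3) = 8.229×10^5 V/(m·s).
I_d = ε₀ A dE/dt = (8.85×10^-12)(3.51×10^-3)(8.229×10^5) = 2.56×10^-8 A.

2.56×10^-8 A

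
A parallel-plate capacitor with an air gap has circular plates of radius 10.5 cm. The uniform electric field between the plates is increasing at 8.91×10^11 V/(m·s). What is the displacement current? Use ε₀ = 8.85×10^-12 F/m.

I_d = ε₀ A (dE/dt) = (8.85×10^-12)(0.03464 m²)(8.91×10^11) = 0.273 A.

0.273 A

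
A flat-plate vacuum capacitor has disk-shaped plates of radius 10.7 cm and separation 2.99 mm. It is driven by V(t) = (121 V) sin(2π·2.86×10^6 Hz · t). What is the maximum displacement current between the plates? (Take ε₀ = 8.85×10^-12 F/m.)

0.231 A

(dE/dt)_max = V₀ω/d = 7.272×10^11 V/(m·s); ω = 2πf = 1.797×10^7 rad/s.
I_d,max = ε₀ A (dE/dt)_max = (8.85×10^-12)(0.03597)(7.272×10^11) = 0.231 A.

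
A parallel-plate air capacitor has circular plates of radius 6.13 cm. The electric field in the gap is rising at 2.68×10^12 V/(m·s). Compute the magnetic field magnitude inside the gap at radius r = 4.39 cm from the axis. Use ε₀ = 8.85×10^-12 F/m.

I_d = ε₀ dΦ_E/dt = ε₀ πR² (dE/dt) = (8.85×10^-12)(0.01181)(2.68×10^12) = 0.2801 A through the full plate area.
An Ampèrian loop of radius r encloses a fraction (r/R)² of I_d. Then B·2πr = μ₀ I_d (r/R)², giving B = μ₀ I_d r/(2πR²) = 6.54×10^-7 T.

6.54×10^-7 T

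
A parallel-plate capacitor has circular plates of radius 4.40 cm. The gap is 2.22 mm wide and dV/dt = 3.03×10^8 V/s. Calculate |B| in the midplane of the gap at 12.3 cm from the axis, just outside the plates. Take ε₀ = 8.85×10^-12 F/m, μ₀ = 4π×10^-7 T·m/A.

1.19×10^-8 T

With E = V/d, dE/dt = 1.365×10^11 V/(m·s) and πR² = 6.082×10^-3 m², giving I_d = ε₀ πR² dE/dt = 7.347×10^-3 A.
With r > R the enclosed displacement current is the full I_d; B = μ₀ I_d / (2πr) = 1.19×10^-8 T.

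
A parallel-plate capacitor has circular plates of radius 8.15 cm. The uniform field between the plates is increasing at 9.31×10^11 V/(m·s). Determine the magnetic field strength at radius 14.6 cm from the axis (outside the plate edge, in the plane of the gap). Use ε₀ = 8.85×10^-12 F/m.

2.36×10^-7 T

Through the whole plate area (πR² = 0.02087 m²), I_d = ε₀ πR² dE/dt = 0.1720 A.
Outside the plates the loop encloses all of I_d, so B·2πr = μ₀ I_d and B = 2.36×10^-7 T.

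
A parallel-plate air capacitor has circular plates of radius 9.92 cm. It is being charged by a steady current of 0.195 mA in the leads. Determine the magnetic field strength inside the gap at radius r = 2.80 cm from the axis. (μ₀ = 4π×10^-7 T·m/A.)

Between the plates the displacement current equals the wire current: I_d = 0.195 mA = 1.95×10^-4 A.
An Ampèrian loop of radius r encloses a fraction (r/R)² of I_d. Then B·2πr = μ₀ I_d (r/R)², giving B = μ₀ I_d r/(2πR²) = 1.11×10^-10 T.

1.11×10^-10 T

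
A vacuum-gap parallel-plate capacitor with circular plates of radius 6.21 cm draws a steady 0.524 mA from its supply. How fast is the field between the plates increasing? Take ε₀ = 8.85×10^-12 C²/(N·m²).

Charge continuity gives I_d = I = 5.24×10^-4 A between the plates.
Then dE/dt = I_d/(ε₀A) = 4.89×10^9 V/(m·s).

4.89×10^9 V/(m·s)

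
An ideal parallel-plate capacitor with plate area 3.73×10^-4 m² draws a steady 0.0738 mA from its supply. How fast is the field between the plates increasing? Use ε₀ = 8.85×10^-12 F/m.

2.24×10^10 V/(m·s)

Charge continuity gives I_d = I = 7.38×10^-5 A between the plates.
Then dE/dt = I_d/(ε₀A) = 2.24×10^10 V/(m·s).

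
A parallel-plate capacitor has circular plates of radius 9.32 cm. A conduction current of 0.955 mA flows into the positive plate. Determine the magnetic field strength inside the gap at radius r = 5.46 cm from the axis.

1.20×10^-9 T

No conduction current crosses the gap, so I_d there equals the 9.55×10^-4 A in the leads.
For r < R the Ampère–Maxwell law gives B(2πr) = μ₀ I_d (r²/R²), so B = μ₀ I_d r/(2πR²) = (4π×10^-7)(9.55×10^-4)(0.0546)/(2π·0.0932²) = 1.20×10^-9 T.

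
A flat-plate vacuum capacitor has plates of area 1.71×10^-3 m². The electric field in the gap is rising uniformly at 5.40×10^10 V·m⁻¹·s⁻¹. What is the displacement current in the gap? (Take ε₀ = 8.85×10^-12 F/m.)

8.17×10^-4 A

I_d = ε₀ A (dE/dt) = (8.85×10^-12)(1.71×10^-3 m²)(5.40×10^10) = 8.17×10^-4 A.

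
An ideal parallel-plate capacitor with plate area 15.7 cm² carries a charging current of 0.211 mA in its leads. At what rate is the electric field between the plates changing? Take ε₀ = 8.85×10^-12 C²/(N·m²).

Charge continuity gives I_d = I = 2.11×10^-4 A between the plates.
Inverting I_d = ε₀ A dE/dt gives dE/dt = 2.11×10^-4 / (8.85×10^-12 · 1.57×10^-3) = 1.52×10^10 V/(m·s).

1.52×10^10 V/(m·s)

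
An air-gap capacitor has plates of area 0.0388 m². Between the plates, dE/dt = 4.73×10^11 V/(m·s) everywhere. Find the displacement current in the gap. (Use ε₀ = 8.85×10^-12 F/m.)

0.162 A

I_d = ε₀ A (dE/dt) = (8.85×10^-12)(0.0388 m²)(4.73×10^11) = 0.162 A.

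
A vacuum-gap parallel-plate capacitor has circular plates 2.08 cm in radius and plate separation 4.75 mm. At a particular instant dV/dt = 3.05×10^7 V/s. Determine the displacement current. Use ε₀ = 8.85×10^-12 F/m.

E = V/d so dE/dt = (dV/dt)/d = 6.421×10^9 V/(m·s), and I_d = ε₀ A dE/dt = (8.85×10^-12)(1.359×10^-3)(6.421×10^9) = 7.72×10^-5 A.

7.72×10^-5 A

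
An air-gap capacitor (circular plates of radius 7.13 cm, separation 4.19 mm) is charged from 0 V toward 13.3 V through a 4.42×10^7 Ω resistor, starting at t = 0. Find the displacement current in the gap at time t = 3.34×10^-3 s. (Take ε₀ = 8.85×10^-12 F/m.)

3.20×10^-8 A

C = ε₀A/d = (8.85×10^-12)(0.01597)/(4.19×10^-3) = 3.373×10^-11 F, so τ = RC = 1.491×10^-3 s.
The conduction current is I(t) = (V₀/R) e^(−t/τ), and the displacement current between the plates equals it.
t/τ = 2.240; I_d = (13.3/4.42×10^7) · e^(−2.240) = (3.009×10^-7)(0.1065) = 3.20×10^-8 A.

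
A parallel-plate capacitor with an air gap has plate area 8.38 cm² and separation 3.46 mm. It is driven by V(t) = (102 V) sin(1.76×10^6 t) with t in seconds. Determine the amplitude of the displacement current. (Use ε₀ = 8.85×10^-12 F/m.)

The displacement current equals the conduction current C dV/dt, which peaks at C V₀ ω.
With C = ε₀A/d = (8.85×10^-12)(8.38×10^-4)/(3.46×10^-3) = 2.143×10^-12 F and ω = 1.76×10^6 rad/s, I_d,max = (2.143×10^-12)(102)(1.76×10^6) = 3.85×10^-4 A.

3.85×10^-4 A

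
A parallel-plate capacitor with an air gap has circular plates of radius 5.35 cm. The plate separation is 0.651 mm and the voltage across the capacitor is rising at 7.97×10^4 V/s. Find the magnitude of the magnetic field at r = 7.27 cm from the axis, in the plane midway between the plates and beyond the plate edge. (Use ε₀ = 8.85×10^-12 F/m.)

I_d = C dV/dt with C = ε₀πR²/d = 1.222×10^-10 F, so I_d = (1.222×10^-10)(7.97×10^4) = 9.739×10^-6 A.
With r > R the enclosed displacement current is the full I_d; B = μ₀ I_d / (2πr) = 2.68×10^-11 T.

2.68×10^-11 T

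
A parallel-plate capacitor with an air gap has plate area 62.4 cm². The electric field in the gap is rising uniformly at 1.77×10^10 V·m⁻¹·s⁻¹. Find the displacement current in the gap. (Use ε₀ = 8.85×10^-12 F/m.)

9.77×10^-4 A

I_d = ε₀ A (dE/dt) = (8.85×10^-12)(6.24×10^-3 m²)(1.77×10^10) = 9.77×10^-4 A.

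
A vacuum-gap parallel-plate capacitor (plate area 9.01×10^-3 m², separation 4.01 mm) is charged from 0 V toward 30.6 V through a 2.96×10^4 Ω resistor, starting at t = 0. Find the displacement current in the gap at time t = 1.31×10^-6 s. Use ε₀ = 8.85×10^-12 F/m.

1.12×10^-4 A

C = ε₀A/d = (8.85×10^-12)(9.01×10^-3)/(4.01×10^-3) = 1.988×10^-11 F and τ = RC = 5.884×10^-7 s. I_d in the gap equals the RC charging current.
I_d(t) = (V₀/R) e^(−t/τ) = 1.034×10^-3 · e^(−2.226) = 1.12×10^-4 A.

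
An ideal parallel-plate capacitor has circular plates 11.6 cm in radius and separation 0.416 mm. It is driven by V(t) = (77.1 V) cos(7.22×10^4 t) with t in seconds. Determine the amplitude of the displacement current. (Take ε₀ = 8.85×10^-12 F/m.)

(dE/dt)_max = V₀ω/d = 1.338×10^10 V/(m·s); ω = 7.22×10^4 rad/s.
I_d,max = ε₀ A (dE/dt)_max = (8.85×10^-12)(0.04227)(1.338×10^10) = 5.01×10^-3 A.

5.01×10^-3 A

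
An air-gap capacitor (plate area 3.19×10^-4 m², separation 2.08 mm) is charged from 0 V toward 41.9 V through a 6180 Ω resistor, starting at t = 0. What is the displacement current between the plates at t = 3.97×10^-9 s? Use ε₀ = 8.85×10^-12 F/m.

C = ε₀A/d = (8.85×10^-12)(3.19×10^-4)/(2.08×10^-3) = 1.357×10^-12 F and τ = RC = 8.386×10^-9 s. I_d in the gap equals the RC charging current.
I_d(t) = (V₀/R) e^(−t/τ) = 6.780×10^-3 · e^(−0.4734) = 4.22×10^-3 A.

4.22×10^-3 A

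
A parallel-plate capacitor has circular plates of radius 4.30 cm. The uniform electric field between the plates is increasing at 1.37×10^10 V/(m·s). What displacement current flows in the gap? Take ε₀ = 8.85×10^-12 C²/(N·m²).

7.04×10^-4 A

I_d = ε₀ A (dE/dt) = (8.85×10^-12)(5.809×10^-3 m²)(1.37×10^10) = 7.04×10^-4 A.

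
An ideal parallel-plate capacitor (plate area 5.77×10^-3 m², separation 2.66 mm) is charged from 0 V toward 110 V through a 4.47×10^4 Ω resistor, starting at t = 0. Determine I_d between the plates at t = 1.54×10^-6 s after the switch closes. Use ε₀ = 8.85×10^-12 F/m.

With C = ε₀A/d = (8.85×10^-12)(5.77×10^-3)/(2.66×10^-3) = 1.920×10^-11 F, the time constant is τ = RC = 8.582×10^-7 s, so t/τ = 1.794 and e^(−t/τ) = 0.1663.
I_d = I_cond = (V₀/R) e^(−t/τ) = (2.461×10^-3)(0.1663) = 4.09×10^-4 A.

4.09×10^-4 A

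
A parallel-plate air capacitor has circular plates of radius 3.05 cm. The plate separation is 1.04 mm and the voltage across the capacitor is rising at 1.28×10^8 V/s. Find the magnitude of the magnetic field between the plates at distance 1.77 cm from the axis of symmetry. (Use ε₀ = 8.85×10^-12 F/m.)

dE/dt = (dV/dt)/d = 1.231×10^11 V/(m·s); I_d = ε₀(πR²)(dE/dt) = (8.85×10^-12)(2.922×10^-3)(1.231×10^11) = 3.183×10^-3 A.
∮B·dl = μ₀ I_d,enc with I_d,enc = I_d r²/R² = 1.072×10^-3 A; so B = μ₀ I_d,enc/(2πr) = 1.21×10^-8 T.

1.21×10^-8 T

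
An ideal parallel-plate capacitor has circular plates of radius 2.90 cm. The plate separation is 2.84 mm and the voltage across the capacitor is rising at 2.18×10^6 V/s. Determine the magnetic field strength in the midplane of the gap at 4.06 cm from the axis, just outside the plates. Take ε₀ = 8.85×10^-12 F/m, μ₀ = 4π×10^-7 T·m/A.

8.84×10^-11 T

With E = V/d, dE/dt = 7.676×10^8 V/(m·s) and πR² = 2.642×10^-3 m², giving I_d = ε₀ πR² dE/dt = 1.795×10^-5 A.
With r > R the enclosed displacement current is the full I_d; B = μ₀ I_d / (2πr) = 8.84×10^-11 T.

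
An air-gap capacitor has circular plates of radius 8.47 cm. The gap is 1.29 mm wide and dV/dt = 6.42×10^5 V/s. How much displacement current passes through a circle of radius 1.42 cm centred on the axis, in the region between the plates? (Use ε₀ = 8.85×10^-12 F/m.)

2.79×10^-6 A

I_d = C dV/dt with C = ε₀πR²/d = 1.546×10^-10 F, so I_d = (1.546×10^-10)(6.42×10^5) = 9.925×10^-5 A.
Through an area πr² the displacement current is I_d·(πr²/πR²) = I_d (r/R)² = 2.79×10^-6 A.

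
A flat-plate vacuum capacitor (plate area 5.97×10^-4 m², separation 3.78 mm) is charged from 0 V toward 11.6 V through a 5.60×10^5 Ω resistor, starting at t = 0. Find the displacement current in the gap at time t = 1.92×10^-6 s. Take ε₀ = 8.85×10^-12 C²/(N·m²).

C = ε₀A/d = (8.85×10^-12)(5.97×10^-4)/(3.78×10^-3) = 1.398×10^-12 F, so τ = RC = 7.829×10^-7 s.
The conduction current is I(t) = (V₀/R) e^(−t/τ), and the displacement current between the plates equals it.
t/τ = 2.452; I_d = (11.6/5.60×10^5) · e^(−2.452) = (2.071×10^-5)(0.08612) = 1.78×10^-6 A.

1.78×10^-6 A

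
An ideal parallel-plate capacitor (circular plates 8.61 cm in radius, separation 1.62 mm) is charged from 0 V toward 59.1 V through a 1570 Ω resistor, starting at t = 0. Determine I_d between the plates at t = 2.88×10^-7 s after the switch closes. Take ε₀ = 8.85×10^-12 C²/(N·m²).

8.90×10^-3 A

With C = ε₀A/d = (8.85×10^-12)(0.02329)/(1.62×10^-3) = 1.272×10^-10 F, the time constant is τ = RC = 1.997×10^-7 s, so t/τ = 1.442 and e^(−t/τ) = 0.2365.
I_d = I_cond = (V₀/R) e^(−t/τ) = (0.03764)(0.2365) = 8.90×10^-3 A.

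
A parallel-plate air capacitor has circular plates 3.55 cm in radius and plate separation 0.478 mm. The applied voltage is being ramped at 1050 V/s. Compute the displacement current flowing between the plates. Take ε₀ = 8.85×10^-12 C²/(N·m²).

The field between the plates is E = V/d, so dE/dt = (1050)/(4.78×10^-4 m) = 2.197×10^6 V/(m·s).
I_d = ε₀ A (dE/dt) = (8.85×10^-12)(3.959×10^-3)(2.197×10^6) = 7.70×10^-8 A.

7.70×10^-8 A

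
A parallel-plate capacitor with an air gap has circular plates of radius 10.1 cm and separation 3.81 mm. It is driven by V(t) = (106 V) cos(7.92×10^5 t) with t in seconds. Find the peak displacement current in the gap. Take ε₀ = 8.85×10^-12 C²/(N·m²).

6.25×10^-3 A

C = ε₀A/d = (8.85×10^-12)(0.03205)/(3.81×10^-3) = 7.445×10^-11 F; ω = 7.92×10^5 rad/s.
I_d = C dV/dt, so |I_d|_max = C V₀ ω = (7.445×10^-11)(106)(7.92×10^5) = 6.25×10^-3 A.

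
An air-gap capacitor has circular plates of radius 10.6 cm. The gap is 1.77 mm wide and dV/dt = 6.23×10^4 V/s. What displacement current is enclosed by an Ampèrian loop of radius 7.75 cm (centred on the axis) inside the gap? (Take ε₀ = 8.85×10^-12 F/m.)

dE/dt = (dV/dt)/d = 3.520×10^7 V/(m·s); I_d = ε₀(πR²)(dE/dt) = (8.85×10^-12)(0.03530)(3.520×10^7) = 1.100×10^-5 A.
The field is uniform, so I_d,enc = I_d (r/R)² = (1.100×10^-5)(7.75/10.6)² = 5.88×10^-6 A.

5.88×10^-6 A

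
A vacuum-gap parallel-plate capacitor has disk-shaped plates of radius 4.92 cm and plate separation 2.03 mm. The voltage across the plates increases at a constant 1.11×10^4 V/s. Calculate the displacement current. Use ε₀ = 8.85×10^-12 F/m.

The field between the plates is E = V/d, so dE/dt = (1.11×10^4)/(2.03×10^-3 m) = 5.468×10^6 V/(m·s).
I_d = ε₀ A (dE/dt) = (8.85×10^-12)(7.605×10^-3)(5.468×10^6) = 3.68×10^-7 A.

3.68×10^-7 A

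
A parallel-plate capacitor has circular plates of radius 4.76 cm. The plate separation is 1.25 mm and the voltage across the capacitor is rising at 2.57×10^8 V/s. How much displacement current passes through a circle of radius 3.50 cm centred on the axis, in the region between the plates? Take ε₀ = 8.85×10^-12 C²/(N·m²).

With E = V/d, dE/dt = 2.056×10^11 V/(m·s) and πR² = 7.118×10^-3 m², giving I_d = ε₀ πR² dE/dt = 0.01295 A.
The field is uniform, so I_d,enc = I_d (r/R)² = (0.01295)(3.50/4.76)² = 7.00×10^-3 A.

7.00×10^-3 A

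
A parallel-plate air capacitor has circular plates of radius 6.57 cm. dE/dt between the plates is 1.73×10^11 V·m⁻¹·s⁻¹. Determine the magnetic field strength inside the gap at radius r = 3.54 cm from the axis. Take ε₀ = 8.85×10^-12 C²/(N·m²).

3.41×10^-8 T

Total displacement current: I_d = ε₀(πR²)(dE/dt) = (8.85×10^-12)(0.01356)(1.73×10^11) = 0.02076 A.
An Ampèrian loop of radius r encloses a fraction (r/R)² of I_d. Then B·2πr = μ₀ I_d (r/R)², giving B = μ₀ I_d r/(2πR²) = 3.41×10^-8 T.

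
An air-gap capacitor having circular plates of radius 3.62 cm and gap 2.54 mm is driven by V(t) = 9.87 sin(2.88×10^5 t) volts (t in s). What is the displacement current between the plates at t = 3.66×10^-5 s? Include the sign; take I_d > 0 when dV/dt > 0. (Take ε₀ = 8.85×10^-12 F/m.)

-1.79×10^-5 A

dV/dt = (9.87)(2.88×10^5)·cos(10.5408) = -1.249×10^6 V/s.
I_d = C dV/dt with C = ε₀A/d = (8.85×10^-12)(4.117×10^-3)/(2.54×10^-3) = 1.434×10^-11 F, so I_d = (1.434×10^-11)(-1.249×10^6) = -1.79×10^-5 A.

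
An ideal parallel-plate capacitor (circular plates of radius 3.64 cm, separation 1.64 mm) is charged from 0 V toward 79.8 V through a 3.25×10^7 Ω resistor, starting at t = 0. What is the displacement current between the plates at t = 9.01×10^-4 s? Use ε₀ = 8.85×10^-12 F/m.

7.15×10^-7 A

With C = ε₀A/d = (8.85×10^-12)(4.162×10^-3)/(1.64×10^-3) = 2.246×10^-11 F, the time constant is τ = RC = 7.299×10^-4 s, so t/τ = 1.234 and e^(−t/τ) = 0.2911.
I_d = I_cond = (V₀/R) e^(−t/τ) = (2.455×10^-6)(0.2911) = 7.15×10^-7 A.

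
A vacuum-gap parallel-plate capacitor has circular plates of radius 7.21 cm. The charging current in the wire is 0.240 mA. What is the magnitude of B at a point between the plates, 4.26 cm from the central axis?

3.93×10^-10 T

By continuity the displacement current in the gap matches the conduction current: I_d = 2.40×10^-4 A.
An Ampèrian loop of radius r encloses a fraction (r/R)² of I_d. Then B·2πr = μ₀ I_d (r/R)², giving B = μ₀ I_d r/(2πR²) = 3.93×10^-10 T.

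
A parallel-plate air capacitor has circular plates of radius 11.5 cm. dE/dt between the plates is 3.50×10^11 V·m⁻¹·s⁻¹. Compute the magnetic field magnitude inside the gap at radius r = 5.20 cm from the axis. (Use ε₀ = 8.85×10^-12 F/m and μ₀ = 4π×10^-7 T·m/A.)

1.01×10^-7 T

I_d = ε₀ dΦ_E/dt = ε₀ πR² (dE/dt) = (8.85×10^-12)(0.04155)(3.50×10^11) = 0.1287 A through the full plate area.
For r < R the Ampère–Maxwell law gives B(2πr) = μ₀ I_d (r²/R²), so B = μ₀ I_d r/(2πR²) = (4π×10^-7)(0.1287)(0.0520)/(2π·0.115²) = 1.01×10^-7 T.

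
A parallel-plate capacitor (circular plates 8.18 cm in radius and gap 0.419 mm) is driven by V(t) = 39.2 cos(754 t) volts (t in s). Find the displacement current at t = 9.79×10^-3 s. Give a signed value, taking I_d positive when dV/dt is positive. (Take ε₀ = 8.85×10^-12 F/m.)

-1.17×10^-5 A

dE/dt = (V₀ω/d)·−sin(ωt) with ωt = 7.38166 rad: (39.2)(754)(-0.8905)/(4.19×10^-4) = -6.282×10^7 V/(m·s).
I_d = ε₀ A dE/dt = (8.85×10^-12)(0.02102)(-6.282×10^7) = -1.17×10^-5 A.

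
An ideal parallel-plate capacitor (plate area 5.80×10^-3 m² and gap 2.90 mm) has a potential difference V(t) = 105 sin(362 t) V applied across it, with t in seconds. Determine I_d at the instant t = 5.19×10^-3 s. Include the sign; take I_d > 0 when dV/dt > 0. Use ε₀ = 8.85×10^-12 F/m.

dV/dt = (105)(362)·cos(1.87878) = -1.152×10^4 V/s.
I_d = C dV/dt with C = ε₀A/d = (8.85×10^-12)(5.80×10^-3)/(2.90×10^-3) = 1.770×10^-11 F, so I_d = (1.770×10^-11)(-1.152×10^4) = -2.04×10^-7 A.

-2.04×10^-7 A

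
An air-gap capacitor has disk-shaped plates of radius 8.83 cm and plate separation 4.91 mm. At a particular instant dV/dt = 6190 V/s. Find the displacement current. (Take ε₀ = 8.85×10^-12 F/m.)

The field between the plates is E = V/d, so dE/dt = (6190)/(4.91×10^-3 m) = 1.261×10^6 V/(m·s).
I_d = ε₀ A (dE/dt) = (8.85×10^-12)(0.02449)(1.261×10^6) = 2.73×10^-7 A.

2.73×10^-7 A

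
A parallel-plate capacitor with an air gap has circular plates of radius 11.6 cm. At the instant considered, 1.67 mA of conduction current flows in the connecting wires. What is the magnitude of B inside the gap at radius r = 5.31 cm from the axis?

1.32×10^-9 T

Between the plates the displacement current equals the wire current: I_d = 1.67 mA = 1.67×10^-3 A.
An Ampèrian loop of radius r encloses a fraction (r/R)² of I_d. Then B·2πr = μ₀ I_d (r/R)², giving B = μ₀ I_d r/(2πR²) = 1.32×10^-9 T.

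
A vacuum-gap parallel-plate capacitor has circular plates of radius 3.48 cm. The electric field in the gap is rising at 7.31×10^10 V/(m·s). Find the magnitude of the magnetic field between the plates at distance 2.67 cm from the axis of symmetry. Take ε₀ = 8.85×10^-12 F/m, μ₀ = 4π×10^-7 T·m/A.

I_d = ε₀ dΦ_E/dt = ε₀ πR² (dE/dt) = (8.85×10^-12)(3.805×10^-3)(7.31×10^10) = 2.462×10^-3 A through the full plate area.
For r < R the Ampère–Maxwell law gives B(2πr) = μ₀ I_d (r²/R²), so B = μ₀ I_d r/(2πR²) = (4π×10^-7)(2.462×10^-3)(0.0267)/(2π·0.0348²) = 1.09×10^-8 T.

1.09×10^-8 T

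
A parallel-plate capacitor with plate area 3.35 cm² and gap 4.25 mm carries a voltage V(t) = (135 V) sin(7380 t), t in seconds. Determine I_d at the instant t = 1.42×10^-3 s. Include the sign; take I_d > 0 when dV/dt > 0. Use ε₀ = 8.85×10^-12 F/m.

dV/dt = (135)(7380)·cos(10.4796) = -4.916×10^5 V/s.
I_d = C dV/dt with C = ε₀A/d = (8.85×10^-12)(3.35×10^-4)/(4.25×10^-3) = 6.976×10^-13 F, so I_d = (6.976×10^-13)(-4.916×10^5) = -3.43×10^-7 A.

-3.43×10^-7 A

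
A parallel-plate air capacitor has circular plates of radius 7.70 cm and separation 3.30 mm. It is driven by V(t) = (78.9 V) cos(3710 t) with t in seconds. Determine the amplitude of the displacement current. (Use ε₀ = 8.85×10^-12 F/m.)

C = ε₀A/d = (8.85×10^-12)(0.01863)/(3.30×10^-3) = 4.996×10^-11 F; ω = 3710 rad/s.
I_d = C dV/dt, so |I_d|_max = C V₀ ω = (4.996×10^-11)(78.9)(3710) = 1.46×10^-5 A.

1.46×10^-5 A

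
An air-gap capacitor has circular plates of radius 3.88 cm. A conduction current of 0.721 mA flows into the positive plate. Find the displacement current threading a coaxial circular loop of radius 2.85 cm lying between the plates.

No conduction current crosses the gap, so I_d there equals the 7.21×10^-4 A in the leads.
Through an area πr² the displacement current is I_d·(πr²/πR²) = I_d (r/R)² = 3.89×10^-4 A.

3.89×10^-4 A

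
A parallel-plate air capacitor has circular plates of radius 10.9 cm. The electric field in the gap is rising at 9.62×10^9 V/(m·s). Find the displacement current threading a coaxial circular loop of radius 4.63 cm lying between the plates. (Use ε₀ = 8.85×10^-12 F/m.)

5.73×10^-4 A

I_d = ε₀ dΦ_E/dt = ε₀ πR² (dE/dt) = (8.85×10^-12)(0.03733)(9.62×10^9) = 3.178×10^-3 A through the full plate area.
Since J_d is uniform, the enclosed fraction is (r/R)² = 0.1804, giving I_d,enc = 5.73×10^-4 A.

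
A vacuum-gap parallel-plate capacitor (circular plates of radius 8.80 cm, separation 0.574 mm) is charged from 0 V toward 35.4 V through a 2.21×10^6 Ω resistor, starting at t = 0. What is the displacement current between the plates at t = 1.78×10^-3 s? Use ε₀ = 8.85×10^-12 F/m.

With C = ε₀A/d = (8.85×10^-12)(0.02433)/(5.74×10^-4) = 3.751×10^-10 F, the time constant is τ = RC = 8.290×10^-4 s, so t/τ = 2.147 and e^(−t/τ) = 0.1168.
I_d = I_cond = (V₀/R) e^(−t/τ) = (1.602×10^-5)(0.1168) = 1.87×10^-6 A.

1.87×10^-6 A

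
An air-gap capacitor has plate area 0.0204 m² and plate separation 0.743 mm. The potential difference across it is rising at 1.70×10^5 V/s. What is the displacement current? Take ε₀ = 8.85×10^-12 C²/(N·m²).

4.13×10^-5 A

C = ε₀A/d = (8.85×10^-12)(0.0204)/(7.43×10^-4) = 2.430×10^-10 F.
I_d = C dV/dt = (2.430×10^-10)(1.70×10^5) = 4.13×10^-5 A.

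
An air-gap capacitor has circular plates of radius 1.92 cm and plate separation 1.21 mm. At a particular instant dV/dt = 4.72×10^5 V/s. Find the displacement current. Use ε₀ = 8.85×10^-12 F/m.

The displacement current equals the charging current C dV/dt. With C = ε₀A/d = (8.85×10^-12)(1.158×10^-3)/(1.21×10^-3) = 8.470×10^-12 F, I_d = (8.470×10^-12)(4.72×10^5) = 4.00×10^-6 A.

4.00×10^-6 A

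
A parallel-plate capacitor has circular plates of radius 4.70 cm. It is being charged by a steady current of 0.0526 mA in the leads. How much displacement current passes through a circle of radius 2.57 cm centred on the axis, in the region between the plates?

1.57×10^-5 A

Between the plates the displacement current equals the wire current: I_d = 0.0526 mA = 5.26×10^-5 A.
Through an area πr² the displacement current is I_d·(πr²/πR²) = I_d (r/R)² = 1.57×10^-5 A.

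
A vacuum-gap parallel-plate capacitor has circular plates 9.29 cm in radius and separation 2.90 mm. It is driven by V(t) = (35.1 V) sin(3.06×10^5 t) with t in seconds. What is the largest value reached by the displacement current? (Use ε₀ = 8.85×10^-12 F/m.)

8.89×10^-4 A

The displacement current equals the conduction current C dV/dt, which peaks at C V₀ ω.
With C = ε₀A/d = (8.85×10^-12)(0.02711)/(2.90×10^-3) = 8.273×10^-11 F and ω = 3.06×10^5 rad/s, I_d,max = (8.273×10^-11)(35.1)(3.06×10^5) = 8.89×10^-4 A.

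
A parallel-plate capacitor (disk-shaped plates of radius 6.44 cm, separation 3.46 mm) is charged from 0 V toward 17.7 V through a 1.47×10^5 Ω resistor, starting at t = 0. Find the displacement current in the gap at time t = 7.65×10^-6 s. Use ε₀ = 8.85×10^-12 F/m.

2.53×10^-5 A

With C = ε₀A/d = (8.85×10^-12)(0.01303)/(3.46×10^-3) = 3.333×10^-11 F, the time constant is τ = RC = 4.900×10^-6 s, so t/τ = 1.561 and e^(−t/τ) = 0.2099.
I_d = I_cond = (V₀/R) e^(−t/τ) = (1.204×10^-4)(0.2099) = 2.53×10^-5 A.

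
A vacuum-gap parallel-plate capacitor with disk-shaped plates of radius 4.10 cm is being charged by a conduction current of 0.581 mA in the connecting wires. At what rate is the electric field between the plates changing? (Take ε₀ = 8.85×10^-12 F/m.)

1.24×10^10 V/(m·s)

Charge continuity gives I_d = I = 5.81×10^-4 A between the plates.
Since I_d = ε₀ A dE/dt, dE/dt = I_d/(ε₀A) = (5.81×10^-4)/((8.85×10^-12)(5.281×10^-3)) = 1.24×10^10 V/(m·s).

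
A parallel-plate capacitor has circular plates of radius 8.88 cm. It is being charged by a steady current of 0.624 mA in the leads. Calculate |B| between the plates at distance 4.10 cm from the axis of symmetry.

6.49×10^-10 T

By continuity the displacement current in the gap matches the conduction current: I_d = 6.24×10^-4 A.
∮B·dl = μ₀ I_d,enc with I_d,enc = I_d r²/R² = 1.330×10^-4 A; so B = μ₀ I_d,enc/(2πr) = 6.49×10^-10 T.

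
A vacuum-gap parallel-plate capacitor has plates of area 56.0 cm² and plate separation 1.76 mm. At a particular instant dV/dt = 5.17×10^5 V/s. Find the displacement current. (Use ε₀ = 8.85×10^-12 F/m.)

1.46×10^-5 A

C = ε₀A/d = (8.85×10^-12)(5.60×10^-3)/(1.76×10^-3) = 2.816×10^-11 F.
I_d = C dV/dt = (2.816×10^-11)(5.17×10^5) = 1.46×10^-5 A.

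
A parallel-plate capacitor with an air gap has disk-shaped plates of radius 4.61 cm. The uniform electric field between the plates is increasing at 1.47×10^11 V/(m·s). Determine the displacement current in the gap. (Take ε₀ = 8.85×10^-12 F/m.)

8.69×10^-3 A

The displacement current is ε₀ times dΦ_E/dt = ε₀ A dE/dt = (8.85×10^-12)(6.677×10^-3)(1.47×10^11) = 8.69×10^-3 A.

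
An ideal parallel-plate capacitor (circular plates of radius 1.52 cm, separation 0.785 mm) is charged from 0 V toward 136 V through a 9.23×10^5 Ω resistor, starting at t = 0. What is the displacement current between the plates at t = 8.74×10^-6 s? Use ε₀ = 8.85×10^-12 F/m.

4.63×10^-5 A

With C = ε₀A/d = (8.85×10^-12)(7.258×10^-4)/(7.85×10^-4) = 8.183×10^-12 F, the time constant is τ = RC = 7.553×10^-6 s, so t/τ = 1.157 and e^(−t/τ) = 0.3144.
I_d = I_cond = (V₀/R) e^(−t/τ) = (1.473×10^-4)(0.3144) = 4.63×10^-5 A.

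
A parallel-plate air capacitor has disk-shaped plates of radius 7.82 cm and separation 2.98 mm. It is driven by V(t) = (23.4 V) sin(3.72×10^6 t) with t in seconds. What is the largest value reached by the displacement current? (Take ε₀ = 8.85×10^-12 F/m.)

C = ε₀A/d = (8.85×10^-12)(0.01921)/(2.98×10^-3) = 5.705×10^-11 F; ω = 3.72×10^6 rad/s.
I_d = C dV/dt, so |I_d|_max = C V₀ ω = (5.705×10^-11)(23.4)(3.72×10^6) = 4.97×10^-3 A.

4.97×10^-3 A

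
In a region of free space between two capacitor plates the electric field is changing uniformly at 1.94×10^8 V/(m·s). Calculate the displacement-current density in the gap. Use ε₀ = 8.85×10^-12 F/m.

The displacement-current density is ε₀ ∂E/∂t = (8.85×10^-12)(1.94×10^8) = 1.72×10^-3 A/m².

1.72×10^-3 A/m²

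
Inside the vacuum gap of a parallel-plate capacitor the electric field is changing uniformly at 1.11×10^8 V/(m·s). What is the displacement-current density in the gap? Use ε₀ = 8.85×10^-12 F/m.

J_d = ε₀ dE/dt = (8.85×10^-12)(1.11×10^8) = 9.82×10^-4 A/m².

9.82×10^-4 A/m²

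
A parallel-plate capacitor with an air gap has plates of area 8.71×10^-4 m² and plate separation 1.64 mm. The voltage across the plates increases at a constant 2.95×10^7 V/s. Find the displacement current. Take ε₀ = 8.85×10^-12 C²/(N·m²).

1.39×10^-4 A

C = ε₀A/d = (8.85×10^-12)(8.71×10^-4)/(1.64×10^-3) = 4.700×10^-12 F.
I_d = C dV/dt = (4.700×10^-12)(2.95×10^7) = 1.39×10^-4 A.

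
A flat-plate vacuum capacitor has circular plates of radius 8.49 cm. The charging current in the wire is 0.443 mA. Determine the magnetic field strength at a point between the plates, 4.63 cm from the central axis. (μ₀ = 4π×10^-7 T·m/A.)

By continuity the displacement current in the gap matches the conduction current: I_d = 4.43×10^-4 A.
An Ampèrian loop of radius r encloses a fraction (r/R)² of I_d. Then B·2πr = μ₀ I_d (r/R)², giving B = μ₀ I_d r/(2πR²) = 5.69×10^-10 T.

5.69×10^-10 T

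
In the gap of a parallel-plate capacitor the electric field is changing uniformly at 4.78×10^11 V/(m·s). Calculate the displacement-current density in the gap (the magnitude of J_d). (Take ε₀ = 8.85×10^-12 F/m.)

4.23 A/m²

J_d = ε₀ dE/dt = (8.85×10^-12)(4.78×10^11) = 4.23 A/m².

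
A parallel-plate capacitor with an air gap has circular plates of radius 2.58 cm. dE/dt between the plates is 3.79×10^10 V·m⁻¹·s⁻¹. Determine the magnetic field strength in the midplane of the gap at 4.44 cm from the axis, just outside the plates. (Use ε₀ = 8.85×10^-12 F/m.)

3.16×10^-9 T

Total displacement current: I_d = ε₀(πR²)(dE/dt) = (8.85×10^-12)(2.091×10^-3)(3.79×10^10) = 7.014×10^-4 A.
For r ≥ R the full I_d is enclosed: B = μ₀ I_d/(2πr) = (4π×10^-7)(7.014×10^-4)/(2π·0.0444) = 3.16×10^-9 T.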